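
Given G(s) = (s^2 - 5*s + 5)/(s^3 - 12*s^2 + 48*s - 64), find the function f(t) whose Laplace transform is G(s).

f(t) = t^2*exp(4*t)/2 + 3*t*exp(4*t) + exp(4*t)

Factor the denominator: s^3 - 12*s^2 + 48*s - 64 = (s - 4)^3.
Partial fraction decomposition gives [1/(s - 4)] + [3/(s - 4)^2] + [(s - 4)^(-3)].
Invert each term: 1/(s - 4) ↔ e^(4t); 3/(s - 4)^2 ↔ 3t·e^(4t); 1/(s - 4)^3 ↔ (1/2)t^2·e^(4t).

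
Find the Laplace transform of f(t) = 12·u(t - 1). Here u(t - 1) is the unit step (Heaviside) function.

12*exp(-s)/s

By the second shifting theorem, L{u(t - c)·g(t - c)} = e^(-cs)·G(s) with c = 1 and G(s) = L{g(t)}.
L{12} = 12/s.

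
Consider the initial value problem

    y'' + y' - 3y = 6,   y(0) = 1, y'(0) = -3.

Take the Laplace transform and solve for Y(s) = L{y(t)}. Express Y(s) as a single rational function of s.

Apply the Laplace transform to the equation.
Using L{y''} = s^2 Y - s·y(0) - y'(0) and L{y'} = sY - y(0), with y(0) = 1, y'(0) = -3, the left side becomes (s^2 + s - 3)Y - (s - 2).
The right side is L{6} = 6/s.
So (s^2 + s - 3)Y = 6/s + (s - 2).
Divide through and combine into a single rational function.

Y(s) = (s^2 - 2*s + 6)/(s^3 + s^2 - 3*s)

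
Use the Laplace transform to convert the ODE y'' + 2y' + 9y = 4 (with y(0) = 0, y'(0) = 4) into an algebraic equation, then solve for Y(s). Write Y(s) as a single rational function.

Y(s) = (4*s + 4)/(s^3 + 2*s^2 + 9*s)

Laplace-transform each side.
Using L{y''} = s^2 Y - s·y(0) - y'(0) and L{y'} = sY - y(0), with y(0) = 0, y'(0) = 4, the left side becomes (s^2 + 2*s + 9)Y - (4).
The right side is L{4} = 4/s.
So (s^2 + 2*s + 9)Y = 4/s + (4).
Divide through and combine into a single rational function.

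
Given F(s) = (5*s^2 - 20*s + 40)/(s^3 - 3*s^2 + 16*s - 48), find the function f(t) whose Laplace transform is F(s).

f(t) = exp(3*t) - 2*sin(4*t) + 4*cos(4*t)

Factor the denominator: s^3 - 3*s^2 + 16*s - 48 = (s - 3)*(s^2 + 16).
Partial fraction decomposition gives [1/(s - 3)] + [4*s/(s^2 + 16)] + [-8/(s^2 + 16)].
Invert each term: 1/(s - 3) ↔ e^(3t); 4·s/(s^2 + 16) ↔ 4cos(4t); -2·4/(s^2 + 16) ↔ -2sin(4t).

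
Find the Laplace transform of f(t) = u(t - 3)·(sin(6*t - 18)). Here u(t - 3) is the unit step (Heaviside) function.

By the second shifting theorem, L{u(t - c)·g(t - c)} = e^(-cs)·G(s) with c = 3 and G(s) = L{g(t)}.
L{sin(6t)} = 6/(s^2 + 36).

6*exp(-3*s)/(s^2 + 36)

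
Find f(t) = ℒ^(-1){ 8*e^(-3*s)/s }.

The factor e^(-3s) signals a time shift by c = 3 (second shifting theorem).
L{8} = 8/s, so L^-1{8/s} = 8.
Hence the inverse is u(t - 3) times that function evaluated at t - 3.

f(t) = Heaviside(t - 3)*(8)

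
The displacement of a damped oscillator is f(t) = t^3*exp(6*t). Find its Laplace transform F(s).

F(s) = 6/(s - 6)^4

L{t^3} = 3!/s^4 = 6/s^4.
By the first shifting theorem, multiplying by e^(6t) replaces s with s - 6.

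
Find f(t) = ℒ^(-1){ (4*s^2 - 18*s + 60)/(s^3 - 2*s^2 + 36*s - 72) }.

Factor the denominator: s^3 - 2*s^2 + 36*s - 72 = (s - 2)*(s^2 + 36).
Partial fraction decomposition gives [1/(s - 2)] + [3*s/(s^2 + 36)] + [-12/(s^2 + 36)].
Invert each term: 1/(s - 2) ↔ e^(2t); 3·s/(s^2 + 36) ↔ 3cos(6t); -2·6/(s^2 + 36) ↔ -2sin(6t).

f(t) = exp(2*t) - 2*sin(6*t) + 3*cos(6*t)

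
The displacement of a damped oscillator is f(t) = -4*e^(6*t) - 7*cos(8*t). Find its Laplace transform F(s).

F(s) = -7*s/(s^2 + 64) - 4/(s - 6)

By linearity of the Laplace transform, transform each term separately.
(-7)·[L{cos(8t)} = s/(s^2 + 64)]; (-4)·[L{e^(6t)} = 1/(s - 6)].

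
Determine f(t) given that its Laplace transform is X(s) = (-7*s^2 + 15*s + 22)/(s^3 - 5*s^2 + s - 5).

Factor the denominator: s^3 - 5*s^2 + s - 5 = (s - 5)*(s^2 + 1).
Partial fraction decomposition gives [-3/(s - 5)] + [-4*s/(s^2 + 1)] + [-5/(s^2 + 1)].
Invert each term: -3/(s - 5) ↔ -3e^(5t); -4·s/(s^2 + 1) ↔ -4cos(t); -5·1/(s^2 + 1) ↔ -5sin(t).

f(t) = -3*exp(5*t) - 5*sin(t) - 4*cos(t)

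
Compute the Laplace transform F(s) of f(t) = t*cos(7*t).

L{cos(7t)} = s/(s^2 + 49).
Then apply L{t·g(t)} = -d/ds[G(s)] with G(s) = s/(s^2 + 49):
differentiating 1 time and applying the sign gives (s - 7)*(s + 7)/(s^2 + 49)^2.

F(s) = (s - 7)*(s + 7)/(s^2 + 49)^2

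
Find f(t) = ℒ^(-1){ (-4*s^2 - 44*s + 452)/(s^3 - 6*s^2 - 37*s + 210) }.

Factor the denominator: s^3 - 6*s^2 - 37*s + 210 = (s - 7)*(s - 5)*(s + 6).
Partial fraction decomposition gives [-6/(s - 5)] + [-2/(s - 7)] + [4/(s + 6)].
Invert each term: -6/(s - 5) ↔ -6e^(5t); -2/(s - 7) ↔ -2e^(7t); 4/(s + 6) ↔ 4e^(-6t).

f(t) = -2*exp(7*t) - 6*exp(5*t) + 4*exp(-6*t)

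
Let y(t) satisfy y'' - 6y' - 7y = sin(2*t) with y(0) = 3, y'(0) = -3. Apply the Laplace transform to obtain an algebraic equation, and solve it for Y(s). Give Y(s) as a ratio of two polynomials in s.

Take the Laplace transform of both sides.
The derivative rules (L{y''} = s^2 Y - s·y(0) - y'(0) and L{y'} = sY - y(0), with y(0) = 3, y'(0) = -3) turn the left side into (s^2 - 6*s - 7)Y - (3*s - 21).
The right side is L{sin(2*t)} = 2/(s^2 + 4).
So (s^2 - 6*s - 7)Y = 2/(s^2 + 4) + (3*s - 21).
Divide through and combine into a single rational function.

Y(s) = (3*s^3 - 21*s^2 + 12*s - 82)/(s^4 - 6*s^3 - 3*s^2 - 24*s - 28)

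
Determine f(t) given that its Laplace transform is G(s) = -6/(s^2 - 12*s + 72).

f(t) = -exp(6*t)*sin(6*t)

Rewrite the denominator: s^2 - 12*s + 72 = (s - 6)^2 + 36.
The form in (s - 6) signals a first-shifting-theorem factor e^(6t).
Since L{sin(6t)} = 6/(s^2 + 36), the inverse is e^(6*t)*sin(6*t), scaled by -1.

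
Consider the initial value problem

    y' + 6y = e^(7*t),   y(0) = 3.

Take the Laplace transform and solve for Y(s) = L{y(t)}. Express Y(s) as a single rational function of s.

Transform both sides with L{·}.
The derivative rules (L{y'} = sY - y(0) = sY - 3) turn the left side into (s + 6)Y - (3).
The right side is L{e^(7*t)} = 1/(s - 7).
So (s + 6)Y = 1/(s - 7) + (3).
Solve for Y(s) and write it as one ratio of polynomials.

Y(s) = (3*s - 20)/(s^2 - s - 42)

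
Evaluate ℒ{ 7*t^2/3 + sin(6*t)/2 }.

The transform is linear, so treat each term independently.
(7/3)·[L{t^2} = 2!/s^3 = 2/s^3]; (1/2)·[L{sin(6t)} = 6/(s^2 + 36)].

3/(s^2 + 36) + 14/(3*s^3)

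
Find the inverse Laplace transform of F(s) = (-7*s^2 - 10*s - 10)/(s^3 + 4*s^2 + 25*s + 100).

2*sin(5*t) - 5*cos(5*t) - 2*exp(-4*t)

Factor the denominator: s^3 + 4*s^2 + 25*s + 100 = (s + 4)*(s^2 + 25).
Partial fraction decomposition gives [-2/(s + 4)] + [-5*s/(s^2 + 25)] + [10/(s^2 + 25)].
Invert each term: -2/(s + 4) ↔ -2e^(-4t); -5·s/(s^2 + 25) ↔ -5cos(5t); 2·5/(s^2 + 25) ↔ 2sin(5t).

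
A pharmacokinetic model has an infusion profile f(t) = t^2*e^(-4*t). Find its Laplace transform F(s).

L{e^(-4t)} = 1/(s + 4).
Then apply L{t^2·g(t)} = (-1)^2 d^2/ds^2[G(s)] with G(s) = 1/(s + 4):
differentiating 2 times and applying the sign gives 2/(s + 4)^3.

F(s) = 2/(s + 4)^3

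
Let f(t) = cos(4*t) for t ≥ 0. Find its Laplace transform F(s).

L{cos(4t)} = s/(s^2 + 16).

F(s) = s/(s^2 + 16)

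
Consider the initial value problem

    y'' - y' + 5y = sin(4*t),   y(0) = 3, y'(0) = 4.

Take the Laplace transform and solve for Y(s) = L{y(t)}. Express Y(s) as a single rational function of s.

Y(s) = (3*s^3 + s^2 + 48*s + 20)/(s^4 - s^3 + 21*s^2 - 16*s + 80)

Laplace-transform each side.
The derivative rules (L{y''} = s^2 Y - s·y(0) - y'(0) and L{y'} = sY - y(0), with y(0) = 3, y'(0) = 4) turn the left side into (s^2 - s + 5)Y - (3*s + 1).
The right side is L{sin(4*t)} = 4/(s^2 + 16).
So (s^2 - s + 5)Y = 4/(s^2 + 16) + (3*s + 1).
Solve for Y(s) and write it as one ratio of polynomials.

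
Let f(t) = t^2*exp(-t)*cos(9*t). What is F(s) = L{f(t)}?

L{cos(9t)} = s/(s^2 + 81).
Multiplying by e^(-t) shifts s → s + 1, so L{exp(-t)*cos(9*t)} = (s + 1)/((s + 1)^2 + 81).
Then apply L{t^2·g(t)} = (-1)^2 d^2/ds^2[G(s)] with G(s) = (s + 1)/((s + 1)^2 + 81):
differentiating 2 times and applying the sign gives 2*(s + 1)*(s^2 + 2*s - 242)/(s^2 + 2*s + 82)^3.

F(s) = 2*(s + 1)*(s^2 + 2*s - 242)/(s^2 + 2*s + 82)^3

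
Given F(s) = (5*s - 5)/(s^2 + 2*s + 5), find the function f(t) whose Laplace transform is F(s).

f(t) = -5*exp(-t)*sin(2*t) + 5*exp(-t)*cos(2*t)

Complete the square in the denominator: s^2 + 2*s + 5 = (s + 1)^2 + 2^2.
Split the numerator to match: 5*s - 5 = 5·(s + 1) - 5·2.
Invert each term: 5·(s + 1)/((s + 1)^2 + 4) ↔ 5e^(-t)cos(2t); -5·2/((s + 1)^2 + 4) ↔ -5e^(-t)sin(2t).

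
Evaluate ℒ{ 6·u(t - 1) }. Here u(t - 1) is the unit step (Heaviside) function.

By the second shifting theorem, L{u(t - c)·g(t - c)} = e^(-cs)·G(s) with c = 1 and G(s) = L{g(t)}.
L{6} = 6/s.

6*exp(-s)/s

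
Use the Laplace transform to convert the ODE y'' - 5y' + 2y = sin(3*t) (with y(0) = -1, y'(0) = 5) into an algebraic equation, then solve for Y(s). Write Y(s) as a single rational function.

Y(s) = (-s^3 + 10*s^2 - 9*s + 93)/(s^4 - 5*s^3 + 11*s^2 - 45*s + 18)

Apply the Laplace transform to the equation.
Using L{y''} = s^2 Y - s·y(0) - y'(0) and L{y'} = sY - y(0), with y(0) = -1, y'(0) = 5, the left side becomes (s^2 - 5*s + 2)Y - (-s + 10).
The right side is L{sin(3*t)} = 3/(s^2 + 9).
So (s^2 - 5*s + 2)Y = 3/(s^2 + 9) + (-s + 10).
Isolate Y and clear denominators.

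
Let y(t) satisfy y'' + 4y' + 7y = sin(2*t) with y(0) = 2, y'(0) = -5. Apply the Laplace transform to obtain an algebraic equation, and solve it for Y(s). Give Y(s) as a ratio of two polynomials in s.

Y(s) = (2*s^3 + 3*s^2 + 8*s + 14)/(s^4 + 4*s^3 + 11*s^2 + 16*s + 28)

Laplace-transform each side.
With L{y''} = s^2 Y - s·y(0) - y'(0) and L{y'} = sY - y(0), with y(0) = 2, y'(0) = -5: the LHS transforms to (s^2 + 4*s + 7)Y - (2*s + 3).
The right side is L{sin(2*t)} = 2/(s^2 + 4).
So (s^2 + 4*s + 7)Y = 2/(s^2 + 4) + (2*s + 3).
Solve for Y(s) and write it as one ratio of polynomials.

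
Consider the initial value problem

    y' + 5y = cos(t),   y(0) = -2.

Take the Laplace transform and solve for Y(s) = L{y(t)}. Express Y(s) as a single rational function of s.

Y(s) = (-2*s^2 + s - 2)/(s^3 + 5*s^2 + s + 5)

Take the Laplace transform of both sides.
The derivative rules (L{y'} = sY - y(0) = sY - (-2)) turn the left side into (s + 5)Y - (-2).
The right side is L{cos(t)} = s/(s^2 + 1).
So (s + 5)Y = s/(s^2 + 1) + (-2).
Divide through and combine into a single rational function.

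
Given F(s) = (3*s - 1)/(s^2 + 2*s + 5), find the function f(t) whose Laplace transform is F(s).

Complete the square in the denominator: s^2 + 2*s + 5 = (s + 1)^2 + 2^2.
Split the numerator to match: 3*s - 1 = 3·(s + 1) - 2·2.
Invert each term: 3·(s + 1)/((s + 1)^2 + 4) ↔ 3e^(-t)cos(2t); -2·2/((s + 1)^2 + 4) ↔ -2e^(-t)sin(2t).

f(t) = -2*exp(-t)*sin(2*t) + 3*exp(-t)*cos(2*t)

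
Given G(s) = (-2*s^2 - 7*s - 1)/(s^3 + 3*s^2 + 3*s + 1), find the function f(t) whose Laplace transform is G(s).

Factor the denominator: s^3 + 3*s^2 + 3*s + 1 = (s + 1)^3.
Partial fraction decomposition gives [-2/(s + 1)] + [-3/(s + 1)^2] + [4/(s + 1)^3].
Invert each term: -2/(s + 1) ↔ -2e^(-t); -3/(s + 1)^2 ↔ -3t·e^(-t); 4/(s + 1)^3 ↔ (2)t^2·e^(-t).

f(t) = 2*t^2*exp(-t) - 3*t*exp(-t) - 2*exp(-t)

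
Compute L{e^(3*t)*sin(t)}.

1/((s - 3)^2 + 1)

L{sin(t)} = 1/(s^2 + 1).
By the first shifting theorem, multiplying by e^(3t) replaces s with s - 3.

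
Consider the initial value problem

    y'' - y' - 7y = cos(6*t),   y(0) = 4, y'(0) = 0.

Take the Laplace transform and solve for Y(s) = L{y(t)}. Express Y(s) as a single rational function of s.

Y(s) = (4*s^3 - 4*s^2 + 145*s - 144)/(s^4 - s^3 + 29*s^2 - 36*s - 252)

Laplace-transform each side.
With L{y''} = s^2 Y - s·y(0) - y'(0) and L{y'} = sY - y(0), with y(0) = 4, y'(0) = 0: the LHS transforms to (s^2 - s - 7)Y - (4*s - 4).
The right side is L{cos(6*t)} = s/(s^2 + 36).
So (s^2 - s - 7)Y = s/(s^2 + 36) + (4*s - 4).
Solve for Y(s) and write it as one ratio of polynomials.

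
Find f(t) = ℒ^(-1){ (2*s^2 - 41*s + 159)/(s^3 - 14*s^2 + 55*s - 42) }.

f(t) = -5*exp(7*t) + 3*exp(6*t) + 4*exp(t)

Factor the denominator: s^3 - 14*s^2 + 55*s - 42 = (s - 7)*(s - 6)*(s - 1).
Partial fraction decomposition gives [4/(s - 1)] + [-5/(s - 7)] + [3/(s - 6)].
Invert each term: 4/(s - 1) ↔ 4e^(t); -5/(s - 7) ↔ -5e^(7t); 3/(s - 6) ↔ 3e^(6t).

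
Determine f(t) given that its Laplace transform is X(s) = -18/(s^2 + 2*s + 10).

f(t) = -6*exp(-t)*sin(3*t)

Rewrite the denominator: s^2 + 2*s + 10 = (s + 1)^2 + 9.
The form in (s + 1) signals a first-shifting-theorem factor e^(-t).
Since L{sin(3t)} = 3/(s^2 + 9), the inverse is e^(-t)*sin(3*t), scaled by -6.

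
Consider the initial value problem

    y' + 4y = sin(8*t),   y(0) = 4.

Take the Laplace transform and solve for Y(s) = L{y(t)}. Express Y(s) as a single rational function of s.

Y(s) = (4*s^2 + 264)/(s^3 + 4*s^2 + 64*s + 256)

Laplace-transform each side.
With L{y'} = sY - y(0) = sY - 4: the LHS transforms to (s + 4)Y - (4).
The right side is L{sin(8*t)} = 8/(s^2 + 64).
So (s + 4)Y = 8/(s^2 + 64) + (4).
Isolate Y and clear denominators.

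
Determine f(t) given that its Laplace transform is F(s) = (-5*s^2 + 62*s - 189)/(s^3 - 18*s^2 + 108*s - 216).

f(t) = 3*t^2*exp(6*t)/2 + 2*t*exp(6*t) - 5*exp(6*t)

Factor the denominator: s^3 - 18*s^2 + 108*s - 216 = (s - 6)^3.
Partial fraction decomposition gives [-5/(s - 6)] + [2/(s - 6)^2] + [3/(s - 6)^3].
Invert each term: -5/(s - 6) ↔ -5e^(6t); 2/(s - 6)^2 ↔ 2t·e^(6t); 3/(s - 6)^3 ↔ (3/2)t^2·e^(6t).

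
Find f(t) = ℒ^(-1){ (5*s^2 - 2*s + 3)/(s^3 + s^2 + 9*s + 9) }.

Factor the denominator: s^3 + s^2 + 9*s + 9 = (s + 1)*(s^2 + 9).
Partial fraction decomposition gives [1/(s + 1)] + [4*s/(s^2 + 9)] + [-6/(s^2 + 9)].
Invert each term: 1/(s + 1) ↔ e^(-t); 4·s/(s^2 + 9) ↔ 4cos(3t); -2·3/(s^2 + 9) ↔ -2sin(3t).

f(t) = -2*sin(3*t) + 4*cos(3*t) + exp(-t)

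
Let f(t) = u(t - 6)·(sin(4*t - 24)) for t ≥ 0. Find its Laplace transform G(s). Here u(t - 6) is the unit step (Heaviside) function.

G(s) = 4*exp(-6*s)/(s^2 + 16)

By the second shifting theorem, L{u(t - c)·g(t - c)} = e^(-cs)·H(s) with c = 6 and H(s) = L{g(t)}.
L{sin(4t)} = 4/(s^2 + 16).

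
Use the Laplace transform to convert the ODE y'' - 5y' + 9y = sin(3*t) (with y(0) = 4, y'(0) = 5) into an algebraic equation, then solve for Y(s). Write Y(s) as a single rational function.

Take the Laplace transform of both sides.
With L{y''} = s^2 Y - s·y(0) - y'(0) and L{y'} = sY - y(0), with y(0) = 4, y'(0) = 5: the LHS transforms to (s^2 - 5*s + 9)Y - (4*s - 15).
The right side is L{sin(3*t)} = 3/(s^2 + 9).
So (s^2 - 5*s + 9)Y = 3/(s^2 + 9) + (4*s - 15).
Isolate Y and clear denominators.

Y(s) = (4*s^3 - 15*s^2 + 36*s - 132)/(s^4 - 5*s^3 + 18*s^2 - 45*s + 81)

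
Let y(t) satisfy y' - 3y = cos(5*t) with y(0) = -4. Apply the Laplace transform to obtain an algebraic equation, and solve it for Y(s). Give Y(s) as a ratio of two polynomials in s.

Take the Laplace transform of both sides.
The derivative rules (L{y'} = sY - y(0) = sY - (-4)) turn the left side into (s - 3)Y - (-4).
The right side is L{cos(5*t)} = s/(s^2 + 25).
So (s - 3)Y = s/(s^2 + 25) + (-4).
Isolate Y and clear denominators.

Y(s) = (-4*s^2 + s - 100)/(s^3 - 3*s^2 + 25*s - 75)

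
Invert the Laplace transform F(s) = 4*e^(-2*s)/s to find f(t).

The factor e^(-2s) signals a time shift by c = 2 (second shifting theorem).
L{4} = 4/s, so L^-1{4/s} = 4.
Hence the inverse is u(t - 2) times that function evaluated at t - 2.

f(t) = Heaviside(t - 2)*(4)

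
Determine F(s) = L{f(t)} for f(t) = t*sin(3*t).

F(s) = 6*s/(s^2 + 9)^2

L{sin(3t)} = 3/(s^2 + 9).
Then apply L{t·g(t)} = -d/ds[G(s)] with G(s) = 3/(s^2 + 9):
differentiating 1 time and applying the sign gives 6*s/(s^2 + 9)^2.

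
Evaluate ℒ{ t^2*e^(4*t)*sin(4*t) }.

L{sin(4t)} = 4/(s^2 + 16).
Multiplying by e^(4t) shifts s → s - 4, so L{e^(4*t)*sin(4*t)} = 4/((s - 4)^2 + 16).
Then apply L{t^2·g(t)} = (-1)^2 d^2/ds^2[G(s)] with G(s) = 4/((s - 4)^2 + 16):
differentiating 2 times and applying the sign gives 8*(3*s^2 - 24*s + 32)/(s^2 - 8*s + 32)^3.

8*(3*s^2 - 24*s + 32)/(s^2 - 8*s + 32)^3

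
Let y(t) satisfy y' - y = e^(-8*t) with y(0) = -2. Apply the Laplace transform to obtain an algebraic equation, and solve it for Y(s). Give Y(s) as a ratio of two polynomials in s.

Laplace-transform each side.
Using L{y'} = sY - y(0) = sY - (-2), the left side becomes (s - 1)Y - (-2).
The right side is L{e^(-8*t)} = 1/(s + 8).
So (s - 1)Y = 1/(s + 8) + (-2).
Solve for Y(s) and write it as one ratio of polynomials.

Y(s) = (-2*s - 15)/(s^2 + 7*s - 8)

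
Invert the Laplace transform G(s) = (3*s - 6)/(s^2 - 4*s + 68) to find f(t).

f(t) = 3*exp(2*t)*cos(8*t)

Rewrite the denominator: s^2 - 4*s + 68 = (s - 2)^2 + 64.
The form in (s - 2) signals a first-shifting-theorem factor e^(2t).
Since L{cos(8t)} = s/(s^2 + 64), the inverse is e^(2*t)*cos(8*t), scaled by 3.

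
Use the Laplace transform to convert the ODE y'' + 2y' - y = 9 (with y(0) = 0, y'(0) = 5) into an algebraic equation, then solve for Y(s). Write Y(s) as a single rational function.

Transform both sides with L{·}.
Using L{y''} = s^2 Y - s·y(0) - y'(0) and L{y'} = sY - y(0), with y(0) = 0, y'(0) = 5, the left side becomes (s^2 + 2*s - 1)Y - (5).
The right side is L{9} = 9/s.
So (s^2 + 2*s - 1)Y = 9/s + (5).
Solve for Y(s) and write it as one ratio of polynomials.

Y(s) = (5*s + 9)/(s^3 + 2*s^2 - s)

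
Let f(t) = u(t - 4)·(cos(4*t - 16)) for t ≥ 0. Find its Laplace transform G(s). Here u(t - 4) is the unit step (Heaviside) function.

G(s) = s*exp(-4*s)/(s^2 + 16)

By the second shifting theorem, L{u(t - c)·g(t - c)} = e^(-cs)·H(s) with c = 4 and H(s) = L{g(t)}.
L{cos(4t)} = s/(s^2 + 16).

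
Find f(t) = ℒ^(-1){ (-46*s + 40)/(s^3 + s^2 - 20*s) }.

f(t) = -4*exp(4*t) - 2 + 6*exp(-5*t)

Factor the denominator: s^3 + s^2 - 20*s = s*(s - 4)*(s + 5).
Partial fraction decomposition gives [6/(s + 5)] + [-4/(s - 4)] + [-2/s].
Invert each term: 6/(s + 5) ↔ 6e^(-5t); -4/(s - 4) ↔ -4e^(4t); -2/(s - 0) ↔ -2e^(0t).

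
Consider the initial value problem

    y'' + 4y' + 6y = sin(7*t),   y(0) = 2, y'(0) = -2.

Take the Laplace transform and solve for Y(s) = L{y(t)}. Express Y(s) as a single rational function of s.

Y(s) = (2*s^3 + 6*s^2 + 98*s + 301)/(s^4 + 4*s^3 + 55*s^2 + 196*s + 294)

Take the Laplace transform of both sides.
Using L{y''} = s^2 Y - s·y(0) - y'(0) and L{y'} = sY - y(0), with y(0) = 2, y'(0) = -2, the left side becomes (s^2 + 4*s + 6)Y - (2*s + 6).
The right side is L{sin(7*t)} = 7/(s^2 + 49).
So (s^2 + 4*s + 6)Y = 7/(s^2 + 49) + (2*s + 6).
Divide through and combine into a single rational function.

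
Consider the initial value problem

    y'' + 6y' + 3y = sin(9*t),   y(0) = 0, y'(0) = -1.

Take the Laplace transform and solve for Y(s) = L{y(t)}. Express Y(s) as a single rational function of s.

Y(s) = (-s^2 - 72)/(s^4 + 6*s^3 + 84*s^2 + 486*s + 243)

Take the Laplace transform of both sides.
With L{y''} = s^2 Y - s·y(0) - y'(0) and L{y'} = sY - y(0), with y(0) = 0, y'(0) = -1: the LHS transforms to (s^2 + 6*s + 3)Y - (-1).
The right side is L{sin(9*t)} = 9/(s^2 + 81).
So (s^2 + 6*s + 3)Y = 9/(s^2 + 81) + (-1).
Isolate Y and clear denominators.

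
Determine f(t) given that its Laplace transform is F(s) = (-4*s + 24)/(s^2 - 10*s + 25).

f(t) = 4*t*exp(5*t) - 4*exp(5*t)

Factor the denominator: s^2 - 10*s + 25 = (s - 5)^2.
Partial fraction decomposition gives [-4/(s - 5)] + [4/(s - 5)^2].
Invert each term: -4/(s - 5) ↔ -4e^(5t); 4/(s - 5)^2 ↔ 4t·e^(5t).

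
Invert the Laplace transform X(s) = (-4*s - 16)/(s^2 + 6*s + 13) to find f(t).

f(t) = -2*exp(-3*t)*sin(2*t) - 4*exp(-3*t)*cos(2*t)

Complete the square in the denominator: s^2 + 6*s + 13 = (s + 3)^2 + 2^2.
Split the numerator to match: -4*s - 16 = -4·(s + 3) - 2·2.
Invert each term: -4·(s + 3)/((s + 3)^2 + 4) ↔ -4e^(-3t)cos(2t); -2·2/((s + 3)^2 + 4) ↔ -2e^(-3t)sin(2t).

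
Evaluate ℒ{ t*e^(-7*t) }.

(s + 7)^(-2)

L{e^(-7t)} = 1/(s + 7).
Then apply L{t·g(t)} = -d/ds[G(s)] with G(s) = 1/(s + 7):
differentiating 1 time and applying the sign gives (s + 7)^(-2).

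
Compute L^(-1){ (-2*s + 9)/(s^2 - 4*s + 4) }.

5*t*exp(2*t) - 2*exp(2*t)

Factor the denominator: s^2 - 4*s + 4 = (s - 2)^2.
Partial fraction decomposition gives [-2/(s - 2)] + [5/(s - 2)^2].
Invert each term: -2/(s - 2) ↔ -2e^(2t); 5/(s - 2)^2 ↔ 5t·e^(2t).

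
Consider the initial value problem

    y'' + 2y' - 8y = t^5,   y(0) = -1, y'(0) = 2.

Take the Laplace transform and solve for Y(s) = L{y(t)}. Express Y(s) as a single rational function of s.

Transform both sides with L{·}.
Using L{y''} = s^2 Y - s·y(0) - y'(0) and L{y'} = sY - y(0), with y(0) = -1, y'(0) = 2, the left side becomes (s^2 + 2*s - 8)Y - (-s).
The right side is L{t^5} = 120/s^6.
So (s^2 + 2*s - 8)Y = 120/s^6 + (-s).
Isolate Y and clear denominators.

Y(s) = (-s^7 + 120)/(s^8 + 2*s^7 - 8*s^6)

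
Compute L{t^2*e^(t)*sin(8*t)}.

16*(3*s^2 - 6*s - 61)/(s^2 - 2*s + 65)^3

L{sin(8t)} = 8/(s^2 + 64).
Multiplying by e^(t) shifts s → s - 1, so L{e^(t)*sin(8*t)} = 8/((s - 1)^2 + 64).
Then apply L{t^2·g(t)} = (-1)^2 d^2/ds^2[G(s)] with G(s) = 8/((s - 1)^2 + 64):
differentiating 2 times and applying the sign gives 16*(3*s^2 - 6*s - 61)/(s^2 - 2*s + 65)^3.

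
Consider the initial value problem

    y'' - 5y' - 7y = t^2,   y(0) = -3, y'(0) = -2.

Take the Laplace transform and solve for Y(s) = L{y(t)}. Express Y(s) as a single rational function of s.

Transform both sides with L{·}.
With L{y''} = s^2 Y - s·y(0) - y'(0) and L{y'} = sY - y(0), with y(0) = -3, y'(0) = -2: the LHS transforms to (s^2 - 5*s - 7)Y - (-3*s + 13).
The right side is L{t^2} = 2/s^3.
So (s^2 - 5*s - 7)Y = 2/s^3 + (-3*s + 13).
Isolate Y and clear denominators.

Y(s) = (-3*s^4 + 13*s^3 + 2)/(s^5 - 5*s^4 - 7*s^3)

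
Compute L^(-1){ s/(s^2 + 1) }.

cos(t)

Since L{cos(t)} = s/(s^2 + 1), the inverse is cos(t).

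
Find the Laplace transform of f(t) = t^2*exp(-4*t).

L{t^2} = 2!/s^3 = 2/s^3.
By the first shifting theorem, multiplying by e^(-4t) replaces s with s + 4.

2/(s + 4)^3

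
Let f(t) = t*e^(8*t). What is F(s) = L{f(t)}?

L{e^(8t)} = 1/(s - 8).
Then apply L{t·g(t)} = -d/ds[G(s)] with G(s) = 1/(s - 8):
differentiating 1 time and applying the sign gives (s - 8)^(-2).

F(s) = (s - 8)^(-2)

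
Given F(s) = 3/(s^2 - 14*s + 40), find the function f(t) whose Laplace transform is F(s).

Rewrite the denominator: s^2 - 14*s + 40 = (s - 7)^2 - 9.
The form in (s - 7) signals a first-shifting-theorem factor e^(7t).
Since L{sinh(3t)} = 3/(s^2 - 9), the inverse is e^(7*t)*sinh(3*t).

f(t) = exp(7*t)*sinh(3*t)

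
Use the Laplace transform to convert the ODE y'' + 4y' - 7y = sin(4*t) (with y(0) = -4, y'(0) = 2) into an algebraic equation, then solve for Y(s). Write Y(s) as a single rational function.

Laplace-transform each side.
Using L{y''} = s^2 Y - s·y(0) - y'(0) and L{y'} = sY - y(0), with y(0) = -4, y'(0) = 2, the left side becomes (s^2 + 4*s - 7)Y - (-4*s - 14).
The right side is L{sin(4*t)} = 4/(s^2 + 16).
So (s^2 + 4*s - 7)Y = 4/(s^2 + 16) + (-4*s - 14).
Solve for Y(s) and write it as one ratio of polynomials.

Y(s) = (-4*s^3 - 14*s^2 - 64*s - 220)/(s^4 + 4*s^3 + 9*s^2 + 64*s - 112)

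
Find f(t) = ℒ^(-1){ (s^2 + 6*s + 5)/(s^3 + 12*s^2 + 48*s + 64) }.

Factor the denominator: s^3 + 12*s^2 + 48*s + 64 = (s + 4)^3.
Partial fraction decomposition gives [1/(s + 4)] + [-2/(s + 4)^2] + [-3/(s + 4)^3].
Invert each term: 1/(s + 4) ↔ e^(-4t); -2/(s + 4)^2 ↔ -2t·e^(-4t); -3/(s + 4)^3 ↔ (-3/2)t^2·e^(-4t).

f(t) = -3*t^2*exp(-4*t)/2 - 2*t*exp(-4*t) + exp(-4*t)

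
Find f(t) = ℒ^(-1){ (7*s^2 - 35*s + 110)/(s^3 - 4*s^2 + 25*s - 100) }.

Factor the denominator: s^3 - 4*s^2 + 25*s - 100 = (s - 4)*(s^2 + 25).
Partial fraction decomposition gives [2/(s - 4)] + [5*s/(s^2 + 25)] + [-15/(s^2 + 25)].
Invert each term: 2/(s - 4) ↔ 2e^(4t); 5·s/(s^2 + 25) ↔ 5cos(5t); -3·5/(s^2 + 25) ↔ -3sin(5t).

f(t) = 2*exp(4*t) - 3*sin(5*t) + 5*cos(5*t)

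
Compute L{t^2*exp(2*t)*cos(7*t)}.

L{cos(7t)} = s/(s^2 + 49).
Multiplying by e^(2t) shifts s → s - 2, so L{exp(2*t)*cos(7*t)} = (s - 2)/((s - 2)^2 + 49).
Then apply L{t^2·g(t)} = (-1)^2 d^2/ds^2[H(s)] with H(s) = (s - 2)/((s - 2)^2 + 49):
differentiating 2 times and applying the sign gives 2*(s - 2)*(s^2 - 4*s - 143)/(s^2 - 4*s + 53)^3.

2*(s - 2)*(s^2 - 4*s - 143)/(s^2 - 4*s + 53)^3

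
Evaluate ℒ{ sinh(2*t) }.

L{sinh(2t)} = 2/(s^2 - 4).

2/(s^2 - 4)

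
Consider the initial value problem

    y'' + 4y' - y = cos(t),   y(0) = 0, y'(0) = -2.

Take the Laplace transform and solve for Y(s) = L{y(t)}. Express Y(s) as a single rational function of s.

Apply the Laplace transform to the equation.
Using L{y''} = s^2 Y - s·y(0) - y'(0) and L{y'} = sY - y(0), with y(0) = 0, y'(0) = -2, the left side becomes (s^2 + 4*s - 1)Y - (-2).
The right side is L{cos(t)} = s/(s^2 + 1).
So (s^2 + 4*s - 1)Y = s/(s^2 + 1) + (-2).
Divide through and combine into a single rational function.

Y(s) = (-2*s^2 + s - 2)/(s^4 + 4*s^3 + 4*s - 1)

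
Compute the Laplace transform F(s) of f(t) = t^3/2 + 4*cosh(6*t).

F(s) = 4*s/(s^2 - 36) + 3/s^4

Apply the Laplace transform termwise.
(1/2)·[L{t^3} = 3!/s^4 = 6/s^4]; (4)·[L{cosh(6t)} = s/(s^2 - 36)].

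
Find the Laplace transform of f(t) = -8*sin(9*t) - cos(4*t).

The transform is linear, so treat each term independently.
(-1)·[L{cos(4t)} = s/(s^2 + 16)]; (-8)·[L{sin(9t)} = 9/(s^2 + 81)].

-s/(s^2 + 16) - 72/(s^2 + 81)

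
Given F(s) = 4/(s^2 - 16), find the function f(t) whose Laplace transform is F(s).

Since L{sinh(4t)} = 4/(s^2 - 16), the inverse is sinh(4*t).

f(t) = sinh(4*t)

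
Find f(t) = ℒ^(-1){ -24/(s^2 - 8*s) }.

Rewrite the denominator: s^2 - 8*s = (s - 4)^2 - 16.
The form in (s - 4) signals a first-shifting-theorem factor e^(4t).
Since L{sinh(4t)} = 4/(s^2 - 16), the inverse is e^(4*t)*sinh(4*t), scaled by -6.

f(t) = -6*exp(4*t)*sinh(4*t)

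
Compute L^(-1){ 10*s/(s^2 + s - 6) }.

Factor the denominator: s^2 + s - 6 = (s - 2)*(s + 3).
Partial fraction decomposition gives [6/(s + 3)] + [4/(s - 2)].
Invert each term: 6/(s + 3) ↔ 6e^(-3t); 4/(s - 2) ↔ 4e^(2t).

4*exp(2*t) + 6*exp(-3*t)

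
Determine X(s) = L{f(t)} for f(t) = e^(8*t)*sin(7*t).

L{sin(7t)} = 7/(s^2 + 49).
By the first shifting theorem, multiplying by e^(8t) replaces s with s - 8.

X(s) = 7/((s - 8)^2 + 49)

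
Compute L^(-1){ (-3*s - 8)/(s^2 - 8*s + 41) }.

-4*exp(4*t)*sin(5*t) - 3*exp(4*t)*cos(5*t)

Complete the square in the denominator: s^2 - 8*s + 41 = (s - 4)^2 + 5^2.
Split the numerator to match: -3*s - 8 = -3·(s - 4) - 4·5.
Invert each term: -3·(s - 4)/((s - 4)^2 + 25) ↔ -3e^(4t)cos(5t); -4·5/((s - 4)^2 + 25) ↔ -4e^(4t)sin(5t).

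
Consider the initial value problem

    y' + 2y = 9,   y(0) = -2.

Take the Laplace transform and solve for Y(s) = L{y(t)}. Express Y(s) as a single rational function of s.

Y(s) = (-2*s + 9)/(s^2 + 2*s)

Laplace-transform each side.
With L{y'} = sY - y(0) = sY - (-2): the LHS transforms to (s + 2)Y - (-2).
The right side is L{9} = 9/s.
So (s + 2)Y = 9/s + (-2).
Solve for Y(s) and write it as one ratio of polynomials.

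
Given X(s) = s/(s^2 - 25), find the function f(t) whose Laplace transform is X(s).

f(t) = cosh(5*t)

Since L{cosh(5t)} = s/(s^2 - 25), the inverse is cosh(5*t).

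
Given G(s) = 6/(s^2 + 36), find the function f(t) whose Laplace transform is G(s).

Since L{sin(6t)} = 6/(s^2 + 36), the inverse is sin(6*t).

f(t) = sin(6*t)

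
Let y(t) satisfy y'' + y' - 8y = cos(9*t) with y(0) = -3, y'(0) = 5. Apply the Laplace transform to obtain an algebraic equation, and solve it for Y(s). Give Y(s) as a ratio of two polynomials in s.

Y(s) = (-3*s^3 + 2*s^2 - 242*s + 162)/(s^4 + s^3 + 73*s^2 + 81*s - 648)

Take the Laplace transform of both sides.
The derivative rules (L{y''} = s^2 Y - s·y(0) - y'(0) and L{y'} = sY - y(0), with y(0) = -3, y'(0) = 5) turn the left side into (s^2 + s - 8)Y - (-3*s + 2).
The right side is L{cos(9*t)} = s/(s^2 + 81).
So (s^2 + s - 8)Y = s/(s^2 + 81) + (-3*s + 2).
Divide through and combine into a single rational function.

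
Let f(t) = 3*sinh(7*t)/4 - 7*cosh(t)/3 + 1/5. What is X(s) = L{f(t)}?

By linearity of the Laplace transform, transform each term separately.
(-7/3)·[L{cosh(t)} = s/(s^2 - 1)]; L{1/5} = (1/5)/s; (3/4)·[L{sinh(7t)} = 7/(s^2 - 49)].

X(s) = -7*s/(3*(s^2 - 1)) + 21/(4*(s^2 - 49)) + 1/(5*s)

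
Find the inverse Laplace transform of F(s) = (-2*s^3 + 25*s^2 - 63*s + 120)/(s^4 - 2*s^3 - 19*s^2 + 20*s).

exp(5*t) - 4*exp(t) + 6 - 5*exp(-4*t)

Factor the denominator: s^4 - 2*s^3 - 19*s^2 + 20*s = s*(s - 5)*(s - 1)*(s + 4).
Partial fraction decomposition gives [-4/(s - 1)] + [6/s] + [1/(s - 5)] + [-5/(s + 4)].
Invert each term: -4/(s - 1) ↔ -4e^(t); 6/(s - 0) ↔ 6e^(0t); 1/(s - 5) ↔ e^(5t); -5/(s + 4) ↔ -5e^(-4t).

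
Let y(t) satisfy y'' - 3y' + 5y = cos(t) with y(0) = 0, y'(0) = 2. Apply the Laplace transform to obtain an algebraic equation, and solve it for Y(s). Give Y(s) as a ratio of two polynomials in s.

Y(s) = (2*s^2 + s + 2)/(s^4 - 3*s^3 + 6*s^2 - 3*s + 5)

Take the Laplace transform of both sides.
The derivative rules (L{y''} = s^2 Y - s·y(0) - y'(0) and L{y'} = sY - y(0), with y(0) = 0, y'(0) = 2) turn the left side into (s^2 - 3*s + 5)Y - (2).
The right side is L{cos(t)} = s/(s^2 + 1).
So (s^2 - 3*s + 5)Y = s/(s^2 + 1) + (2).
Isolate Y and clear denominators.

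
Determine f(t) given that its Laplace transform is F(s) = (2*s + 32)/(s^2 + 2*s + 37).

Complete the square in the denominator: s^2 + 2*s + 37 = (s + 1)^2 + 6^2.
Split the numerator to match: 2*s + 32 = 2·(s + 1) + 5·6.
Invert each term: 2·(s + 1)/((s + 1)^2 + 36) ↔ 2e^(-t)cos(6t); 5·6/((s + 1)^2 + 36) ↔ 5e^(-t)sin(6t).

f(t) = 5*exp(-t)*sin(6*t) + 2*exp(-t)*cos(6*t)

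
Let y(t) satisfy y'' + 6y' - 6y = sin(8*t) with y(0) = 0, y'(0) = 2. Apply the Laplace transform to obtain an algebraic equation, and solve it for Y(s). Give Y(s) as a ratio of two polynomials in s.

Take the Laplace transform of both sides.
The derivative rules (L{y''} = s^2 Y - s·y(0) - y'(0) and L{y'} = sY - y(0), with y(0) = 0, y'(0) = 2) turn the left side into (s^2 + 6*s - 6)Y - (2).
The right side is L{sin(8*t)} = 8/(s^2 + 64).
So (s^2 + 6*s - 6)Y = 8/(s^2 + 64) + (2).
Solve for Y(s) and write it as one ratio of polynomials.

Y(s) = (2*s^2 + 136)/(s^4 + 6*s^3 + 58*s^2 + 384*s - 384)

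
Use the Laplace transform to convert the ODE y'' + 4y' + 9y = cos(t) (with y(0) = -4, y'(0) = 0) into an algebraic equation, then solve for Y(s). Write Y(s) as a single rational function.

Take the Laplace transform of both sides.
With L{y''} = s^2 Y - s·y(0) - y'(0) and L{y'} = sY - y(0), with y(0) = -4, y'(0) = 0: the LHS transforms to (s^2 + 4*s + 9)Y - (-4*s - 16).
The right side is L{cos(t)} = s/(s^2 + 1).
So (s^2 + 4*s + 9)Y = s/(s^2 + 1) + (-4*s - 16).
Isolate Y and clear denominators.

Y(s) = (-4*s^3 - 16*s^2 - 3*s - 16)/(s^4 + 4*s^3 + 10*s^2 + 4*s + 9)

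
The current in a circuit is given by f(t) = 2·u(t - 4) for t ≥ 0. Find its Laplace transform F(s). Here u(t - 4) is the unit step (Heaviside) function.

F(s) = 2*exp(-4*s)/s

By the second shifting theorem, L{u(t - c)·g(t - c)} = e^(-cs)·G(s) with c = 4 and G(s) = L{g(t)}.
L{2} = 2/s.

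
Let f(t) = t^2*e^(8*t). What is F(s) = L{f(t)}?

L{e^(8t)} = 1/(s - 8).
Then apply L{t^2·g(t)} = (-1)^2 d^2/ds^2[G(s)] with G(s) = 1/(s - 8):
differentiating 2 times and applying the sign gives 2/(s - 8)^3.

F(s) = 2/(s - 8)^3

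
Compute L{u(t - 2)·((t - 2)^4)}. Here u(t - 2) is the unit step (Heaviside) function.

24*exp(-2*s)/s^5

By the second shifting theorem, L{u(t - c)·g(t - c)} = e^(-cs)·H(s) with c = 2 and H(s) = L{g(t)}.
L{t^4} = 4!/s^5 = 24/s^5.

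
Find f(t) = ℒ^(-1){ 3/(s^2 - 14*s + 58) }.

f(t) = exp(7*t)*sin(3*t)

Rewrite the denominator: s^2 - 14*s + 58 = (s - 7)^2 + 9.
The form in (s - 7) signals a first-shifting-theorem factor e^(7t).
Since L{sin(3t)} = 3/(s^2 + 9), the inverse is exp(7*t)*sin(3*t).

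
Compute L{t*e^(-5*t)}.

L{t} = 1!/s^2 = 1/s^2.
By the first shifting theorem, multiplying by e^(-5t) replaces s with s + 5.

(s + 5)^(-2)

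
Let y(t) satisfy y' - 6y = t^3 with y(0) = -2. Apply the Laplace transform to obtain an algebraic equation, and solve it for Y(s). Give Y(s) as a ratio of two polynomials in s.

Y(s) = (-2*s^4 + 6)/(s^5 - 6*s^4)

Take the Laplace transform of both sides.
With L{y'} = sY - y(0) = sY - (-2): the LHS transforms to (s - 6)Y - (-2).
The right side is L{t^3} = 6/s^4.
So (s - 6)Y = 6/s^4 + (-2).
Divide through and combine into a single rational function.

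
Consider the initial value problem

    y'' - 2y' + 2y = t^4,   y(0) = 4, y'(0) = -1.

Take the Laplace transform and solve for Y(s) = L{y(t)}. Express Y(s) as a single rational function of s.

Y(s) = (4*s^6 - 9*s^5 + 24)/(s^7 - 2*s^6 + 2*s^5)

Apply the Laplace transform to the equation.
Using L{y''} = s^2 Y - s·y(0) - y'(0) and L{y'} = sY - y(0), with y(0) = 4, y'(0) = -1, the left side becomes (s^2 - 2*s + 2)Y - (4*s - 9).
The right side is L{t^4} = 24/s^5.
So (s^2 - 2*s + 2)Y = 24/s^5 + (4*s - 9).
Isolate Y and clear denominators.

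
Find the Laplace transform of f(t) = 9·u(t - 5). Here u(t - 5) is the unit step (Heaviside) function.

By the second shifting theorem, L{u(t - c)·g(t - c)} = e^(-cs)·G(s) with c = 5 and G(s) = L{g(t)}.
L{9} = 9/s.

9*exp(-5*s)/s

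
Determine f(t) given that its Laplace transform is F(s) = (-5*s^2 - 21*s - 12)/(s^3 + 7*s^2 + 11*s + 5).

Factor the denominator: s^3 + 7*s^2 + 11*s + 5 = (s + 1)^2*(s + 5).
Partial fraction decomposition gives [-3/(s + 1)] + [(s + 1)^(-2)] + [-2/(s + 5)].
Invert each term: -3/(s + 1) ↔ -3e^(-t); 1/(s + 1)^2 ↔ t·e^(-t); -2/(s + 5) ↔ -2e^(-5t).

f(t) = t*exp(-t) - 3*exp(-t) - 2*exp(-5*t)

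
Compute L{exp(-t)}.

1/(s + 1)

L{e^(-t)} = 1/(s + 1).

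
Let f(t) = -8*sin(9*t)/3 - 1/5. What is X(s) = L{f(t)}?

X(s) = -24/(s^2 + 81) - 1/(5*s)

Apply the Laplace transform termwise.
(-8/3)·[L{sin(9t)} = 9/(s^2 + 81)]; L{-1/5} = (-1/5)/s.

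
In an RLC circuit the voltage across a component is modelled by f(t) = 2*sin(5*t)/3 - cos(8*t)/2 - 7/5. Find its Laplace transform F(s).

F(s) = -s/(2*(s^2 + 64)) + 10/(3*(s^2 + 25)) - 7/(5*s)

Apply the Laplace transform termwise.
(-1/2)·[L{cos(8t)} = s/(s^2 + 64)]; L{-7/5} = (-7/5)/s; (2/3)·[L{sin(5t)} = 5/(s^2 + 25)].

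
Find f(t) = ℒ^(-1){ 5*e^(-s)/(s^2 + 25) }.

The factor e^(-s) signals a time shift by c = 1 (second shifting theorem).
L{sin(5t)} = 5/(s^2 + 25), so L^-1{5/(s^2 + 25)} = sin(5*t).
Hence the inverse is u(t - 1) times that function evaluated at t - 1.

f(t) = Heaviside(t - 1)*(sin(5*t - 5))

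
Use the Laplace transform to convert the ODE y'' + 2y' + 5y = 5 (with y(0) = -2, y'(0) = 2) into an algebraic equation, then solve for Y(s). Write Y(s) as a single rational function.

Y(s) = (-2*s^2 - 2*s + 5)/(s^3 + 2*s^2 + 5*s)

Laplace-transform each side.
Using L{y''} = s^2 Y - s·y(0) - y'(0) and L{y'} = sY - y(0), with y(0) = -2, y'(0) = 2, the left side becomes (s^2 + 2*s + 5)Y - (-2*s - 2).
The right side is L{5} = 5/s.
So (s^2 + 2*s + 5)Y = 5/s + (-2*s - 2).
Isolate Y and clear denominators.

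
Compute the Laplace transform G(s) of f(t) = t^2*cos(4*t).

L{cos(4t)} = s/(s^2 + 16).
Then apply L{t^2·g(t)} = (-1)^2 d^2/ds^2[H(s)] with H(s) = s/(s^2 + 16):
differentiating 2 times and applying the sign gives 2*s*(s^2 - 48)/(s^2 + 16)^3.

G(s) = 2*s*(s^2 - 48)/(s^2 + 16)^3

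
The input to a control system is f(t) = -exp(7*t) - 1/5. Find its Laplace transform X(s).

X(s) = -1/(s - 7) - 1/(5*s)

By linearity of the Laplace transform, transform each term separately.
(-1)·[L{e^(7t)} = 1/(s - 7)]; L{-1/5} = (-1/5)/s.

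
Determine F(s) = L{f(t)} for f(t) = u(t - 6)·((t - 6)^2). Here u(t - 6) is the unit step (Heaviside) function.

By the second shifting theorem, L{u(t - c)·g(t - c)} = e^(-cs)·G(s) with c = 6 and G(s) = L{g(t)}.
L{t^2} = 2!/s^3 = 2/s^3.

F(s) = 2*exp(-6*s)/s^3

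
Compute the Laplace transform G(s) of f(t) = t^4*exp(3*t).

L{t^4} = 4!/s^5 = 24/s^5.
By the first shifting theorem, multiplying by e^(3t) replaces s with s - 3.

G(s) = 24/(s - 3)^5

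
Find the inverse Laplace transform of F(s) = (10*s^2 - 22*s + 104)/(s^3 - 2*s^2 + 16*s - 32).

Factor the denominator: s^3 - 2*s^2 + 16*s - 32 = (s - 2)*(s^2 + 16).
Partial fraction decomposition gives [5/(s - 2)] + [5*s/(s^2 + 16)] + [-12/(s^2 + 16)].
Invert each term: 5/(s - 2) ↔ 5e^(2t); 5·s/(s^2 + 16) ↔ 5cos(4t); -3·4/(s^2 + 16) ↔ -3sin(4t).

5*exp(2*t) - 3*sin(4*t) + 5*cos(4*t)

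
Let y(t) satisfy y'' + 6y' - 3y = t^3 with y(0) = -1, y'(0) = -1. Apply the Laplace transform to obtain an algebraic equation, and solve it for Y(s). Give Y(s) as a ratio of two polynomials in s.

Apply the Laplace transform to the equation.
With L{y''} = s^2 Y - s·y(0) - y'(0) and L{y'} = sY - y(0), with y(0) = -1, y'(0) = -1: the LHS transforms to (s^2 + 6*s - 3)Y - (-s - 7).
The right side is L{t^3} = 6/s^4.
So (s^2 + 6*s - 3)Y = 6/s^4 + (-s - 7).
Isolate Y and clear denominators.

Y(s) = (-s^5 - 7*s^4 + 6)/(s^6 + 6*s^5 - 3*s^4)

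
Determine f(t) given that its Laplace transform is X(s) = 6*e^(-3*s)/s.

The factor e^(-3s) signals a time shift by c = 3 (second shifting theorem).
L{6} = 6/s, so L^-1{6/s} = 6.
Hence the inverse is u(t - 3) times that function evaluated at t - 3.

f(t) = Heaviside(t - 3)*(6)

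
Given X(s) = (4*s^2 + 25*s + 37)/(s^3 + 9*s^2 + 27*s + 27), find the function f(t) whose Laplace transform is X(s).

f(t) = -t^2*exp(-3*t) + t*exp(-3*t) + 4*exp(-3*t)

Factor the denominator: s^3 + 9*s^2 + 27*s + 27 = (s + 3)^3.
Partial fraction decomposition gives [4/(s + 3)] + [(s + 3)^(-2)] + [-2/(s + 3)^3].
Invert each term: 4/(s + 3) ↔ 4e^(-3t); 1/(s + 3)^2 ↔ t·e^(-3t); -2/(s + 3)^3 ↔ (-1)t^2·e^(-3t).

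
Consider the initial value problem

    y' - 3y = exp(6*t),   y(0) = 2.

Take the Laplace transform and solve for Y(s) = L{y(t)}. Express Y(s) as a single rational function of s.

Take the Laplace transform of both sides.
The derivative rules (L{y'} = sY - y(0) = sY - 2) turn the left side into (s - 3)Y - (2).
The right side is L{exp(6*t)} = 1/(s - 6).
So (s - 3)Y = 1/(s - 6) + (2).
Solve for Y(s) and write it as one ratio of polynomials.

Y(s) = (2*s - 11)/(s^2 - 9*s + 18)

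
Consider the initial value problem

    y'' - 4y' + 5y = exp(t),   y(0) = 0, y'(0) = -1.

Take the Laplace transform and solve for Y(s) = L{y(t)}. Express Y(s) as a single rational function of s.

Apply the Laplace transform to the equation.
The derivative rules (L{y''} = s^2 Y - s·y(0) - y'(0) and L{y'} = sY - y(0), with y(0) = 0, y'(0) = -1) turn the left side into (s^2 - 4*s + 5)Y - (-1).
The right side is L{exp(t)} = 1/(s - 1).
So (s^2 - 4*s + 5)Y = 1/(s - 1) + (-1).
Divide through and combine into a single rational function.

Y(s) = (-s + 2)/(s^3 - 5*s^2 + 9*s - 5)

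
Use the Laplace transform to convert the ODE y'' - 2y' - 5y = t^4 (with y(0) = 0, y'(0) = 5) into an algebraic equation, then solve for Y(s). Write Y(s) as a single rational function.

Laplace-transform each side.
The derivative rules (L{y''} = s^2 Y - s·y(0) - y'(0) and L{y'} = sY - y(0), with y(0) = 0, y'(0) = 5) turn the left side into (s^2 - 2*s - 5)Y - (5).
The right side is L{t^4} = 24/s^5.
So (s^2 - 2*s - 5)Y = 24/s^5 + (5).
Divide through and combine into a single rational function.

Y(s) = (5*s^5 + 24)/(s^7 - 2*s^6 - 5*s^5)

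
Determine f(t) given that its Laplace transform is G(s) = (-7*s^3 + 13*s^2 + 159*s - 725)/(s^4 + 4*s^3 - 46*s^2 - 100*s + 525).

Factor the denominator: s^4 + 4*s^3 - 46*s^2 - 100*s + 525 = (s - 5)*(s - 3)*(s + 5)*(s + 7).
Partial fraction decomposition gives [-5/(s + 7)] + [-2/(s + 5)] + [-2/(s - 5)] + [2/(s - 3)].
Invert each term: -5/(s + 7) ↔ -5e^(-7t); -2/(s + 5) ↔ -2e^(-5t); -2/(s - 5) ↔ -2e^(5t); 2/(s - 3) ↔ 2e^(3t).

f(t) = -2*exp(5*t) + 2*exp(3*t) - 2*exp(-5*t) - 5*exp(-7*t)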